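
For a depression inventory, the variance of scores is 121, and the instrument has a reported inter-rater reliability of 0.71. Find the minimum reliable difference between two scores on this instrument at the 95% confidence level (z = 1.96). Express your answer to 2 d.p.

16.42

SD = √121 = 11.000
The standard error of measurement is 11.000·√(1 − 0.710) ≃ 11.000·0.539 ≃ 5.924.
Standard error of the difference = 5.924·√2 ≃ 8.377
Minimum reliable difference = 1.96 · SE_diff ≃ 1.96 · 8.377 ≃ 16.420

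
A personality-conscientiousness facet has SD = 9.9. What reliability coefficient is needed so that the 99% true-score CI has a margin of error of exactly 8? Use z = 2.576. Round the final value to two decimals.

0.90

Required SEM = 8 / 2.576 ≈ 3.1056
Required reliability = 1 − (SEM/SD)² = 1 − 0.0984 ≈ 0.9016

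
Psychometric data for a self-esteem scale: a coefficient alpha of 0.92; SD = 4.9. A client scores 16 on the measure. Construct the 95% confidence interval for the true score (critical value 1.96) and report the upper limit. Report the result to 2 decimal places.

18.72

The standard error of measurement is 4.900·√(1 − 0.920) ≈ 4.900·0.283 ≈ 1.386.
Margin = 1.96 · 1.386 ≈ 2.716
Upper limit = 16 + 2.716 ≈ 18.716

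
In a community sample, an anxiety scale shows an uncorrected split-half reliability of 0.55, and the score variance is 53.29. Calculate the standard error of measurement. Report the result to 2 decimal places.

3.93

SD = √53.29 ≈ 7.300
Full-length reliability (Spearman-Brown) = 2(0.55)/(1+0.55) ≈ 0.710
SEM = 7.300 × √(1 − 0.710) = 7.300 × √0.290 ≈ 7.300 × 0.539 ≈ 3.933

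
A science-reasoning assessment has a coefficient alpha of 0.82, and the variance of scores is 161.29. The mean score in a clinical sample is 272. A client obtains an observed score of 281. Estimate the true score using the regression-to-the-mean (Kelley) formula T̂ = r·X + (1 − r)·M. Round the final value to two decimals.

279.38

T̂ = 0.820(281) + 0.180(272) ≈ 279.380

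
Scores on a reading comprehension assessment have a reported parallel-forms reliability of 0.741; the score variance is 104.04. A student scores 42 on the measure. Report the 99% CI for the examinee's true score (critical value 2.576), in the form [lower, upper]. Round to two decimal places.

[28.63, 55.37]

SD = √104.04 ≈ 10.200
SEM = 10.200 × √(1 − 0.741) = 10.200 × √0.259 ≈ 10.200 × 0.509 ≈ 5.191
Half-width = 2.576×5.191 ≈ 13.372
99% CI: 42 ± 13.372 = [28.628, 55.372]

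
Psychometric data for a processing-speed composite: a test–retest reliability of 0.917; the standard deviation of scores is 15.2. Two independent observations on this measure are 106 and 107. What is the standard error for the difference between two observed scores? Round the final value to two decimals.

SEM = 15.200 · √(1 − 0.917) = 15.200 · √0.083 ≃ 15.200 · 0.288 ≃ 4.379
Standard error of the difference = 4.379·√2 ≃ 6.193

6.19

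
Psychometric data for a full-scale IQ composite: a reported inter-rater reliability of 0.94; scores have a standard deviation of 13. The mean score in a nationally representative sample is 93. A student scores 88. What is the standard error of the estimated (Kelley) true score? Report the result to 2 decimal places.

3.09

SE_est = 13.0000*√(0.9400*0.0600) ≈ 3.0873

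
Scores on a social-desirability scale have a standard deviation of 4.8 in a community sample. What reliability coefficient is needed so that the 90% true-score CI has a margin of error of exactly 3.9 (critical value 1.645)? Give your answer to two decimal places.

Required SEM = 3.9 / 1.645 ≃ 2.371
r = 1 − (2.371/4.8)² ≃ 1 − 0.244 ≃ 0.756

0.76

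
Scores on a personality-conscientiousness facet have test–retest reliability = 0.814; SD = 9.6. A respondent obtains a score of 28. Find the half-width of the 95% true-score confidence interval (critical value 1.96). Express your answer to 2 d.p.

SEM = 9.6000×√(1 − 0.8140) ≈ 4.1403
Margin = 1.96 × 4.1403 ≈ 8.1149

8.11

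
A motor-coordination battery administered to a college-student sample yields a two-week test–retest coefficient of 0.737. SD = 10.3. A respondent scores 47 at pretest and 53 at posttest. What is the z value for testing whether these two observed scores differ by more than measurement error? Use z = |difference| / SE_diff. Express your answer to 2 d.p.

0.80

The standard error of measurement is 10.3000·√(1 − 0.7370) ≈ 10.3000·0.5128 ≈ 5.2822.
SE_diff = SEM · √2 ≈ 5.2822 · 1.4142 ≈ 7.4702
z = 6 / 7.4702 ≈ 0.8032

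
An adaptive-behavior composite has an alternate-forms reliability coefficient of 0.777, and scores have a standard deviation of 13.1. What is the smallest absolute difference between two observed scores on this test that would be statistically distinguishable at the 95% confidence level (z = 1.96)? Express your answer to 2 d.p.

17.15

The standard error of measurement is 13.100*√(1 − 0.777) ≈ 13.100*0.472 ≈ 6.186.
SE_diff = √2 * SEM ≈ 8.749
Minimum reliable difference = 1.96 * SE_diff ≈ 1.96 * 8.749 ≈ 17.147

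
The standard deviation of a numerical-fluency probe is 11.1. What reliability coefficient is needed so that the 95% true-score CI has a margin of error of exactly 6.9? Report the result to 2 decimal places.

0.90

SEM needed = half-width / z = 6.9/1.96 ≈ 3.520
r = 1 − (SEM / SD)² = 1 − (3.520 / 11.1)² ≈ 1 − 0.101 ≈ 0.899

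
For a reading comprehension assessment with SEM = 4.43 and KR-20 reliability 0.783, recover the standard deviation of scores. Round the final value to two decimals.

σ = SEM·(1 − r)^(−1/2) ≈ 4.43·2.14669 ≈ 9.50985

9.51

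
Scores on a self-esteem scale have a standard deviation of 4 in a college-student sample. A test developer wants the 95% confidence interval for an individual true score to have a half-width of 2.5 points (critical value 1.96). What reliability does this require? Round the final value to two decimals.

SEM needed = half-width / z = 2.5/1.96 ≈ 1.2755
r = 1 − (1.2755/4)² ≈ 1 − 0.1017 ≈ 0.8983

0.90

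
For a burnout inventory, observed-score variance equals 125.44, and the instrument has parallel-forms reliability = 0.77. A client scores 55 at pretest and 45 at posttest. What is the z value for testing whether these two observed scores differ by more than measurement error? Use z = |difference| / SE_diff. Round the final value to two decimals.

1.32

SD = √125.44 = 11.2000
SEM = 11.2000×√(1 − 0.7700) ≈ 5.3713
SE_diff = √2 × SEM ≈ 7.5962
z = 10 / 7.5962 ≈ 1.3164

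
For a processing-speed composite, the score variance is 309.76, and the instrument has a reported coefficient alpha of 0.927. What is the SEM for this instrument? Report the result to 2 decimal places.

4.76

SD = √309.76 ≃ 17.6000
SEM = 17.6000 · √(1 − 0.9270) = 17.6000 · √0.0730 ≃ 17.6000 · 0.2702 ≃ 4.7553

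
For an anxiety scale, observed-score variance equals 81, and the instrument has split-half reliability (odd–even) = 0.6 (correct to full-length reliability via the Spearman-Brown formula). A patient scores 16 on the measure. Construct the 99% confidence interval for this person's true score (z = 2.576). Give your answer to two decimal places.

SD = √81 ≈ 9.000
Full-length reliability (Spearman-Brown) = 2(0.6)/(1+0.6) ≈ 0.750
SEM = 9.000 × √(1 − 0.750) = 9.000 × √0.250 ≈ 9.000 × 0.500 ≈ 4.500
Half-width = 2.576×4.500 ≈ 11.592
99% CI: 16 ± 11.592 = [4.408, 27.592]

[4.41, 27.59]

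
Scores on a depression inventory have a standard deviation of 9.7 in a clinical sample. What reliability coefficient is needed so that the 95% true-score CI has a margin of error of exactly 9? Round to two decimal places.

0.78

SEM needed = half-width / z = 9/1.96 ≈ 4.592
r = 1 − (SEM / SD)² = 1 − (4.592 / 9.7)² ≈ 1 − 0.224 ≈ 0.776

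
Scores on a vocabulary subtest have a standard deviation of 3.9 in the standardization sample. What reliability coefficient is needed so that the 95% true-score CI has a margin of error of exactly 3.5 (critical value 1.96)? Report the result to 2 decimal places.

0.79

SEM needed = half-width / z = 3.5/1.96 ≃ 1.786
Required reliability = 1 − (SEM/SD)² = 1 − 0.210 ≃ 0.790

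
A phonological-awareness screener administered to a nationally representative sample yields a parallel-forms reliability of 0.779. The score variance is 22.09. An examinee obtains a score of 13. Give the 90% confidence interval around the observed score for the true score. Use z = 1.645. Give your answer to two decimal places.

SD = √22.09 = 4.7000
SEM = 4.7000*√(1 − 0.7790) ≈ 2.2095
1.645 * SEM ≈ 3.6346
90% CI: 13 ± 3.6346 = [9.3654, 16.6346]

[9.37, 16.63]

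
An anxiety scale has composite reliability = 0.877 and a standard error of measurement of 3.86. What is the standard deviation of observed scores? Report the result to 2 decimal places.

SD = SEM / √(1 − r) = 3.86 / √0.1230 ≈ 3.86 / 0.3507 ≈ 11.0061

11.01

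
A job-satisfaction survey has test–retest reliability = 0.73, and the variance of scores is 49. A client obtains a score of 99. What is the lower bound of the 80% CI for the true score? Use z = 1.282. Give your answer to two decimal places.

SD = √49 = 7.000
SEM = 7.000 * √(1 − 0.730) = 7.000 * √0.270 ≈ 7.000 * 0.520 ≈ 3.637
Half-width = 1.282*3.637 ≈ 4.663
Lower limit = 99 − 4.663 ≈ 94.337

94.34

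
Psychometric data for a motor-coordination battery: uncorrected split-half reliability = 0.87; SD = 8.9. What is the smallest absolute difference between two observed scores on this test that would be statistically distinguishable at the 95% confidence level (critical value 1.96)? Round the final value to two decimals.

6.50

Full-length reliability (Spearman-Brown) = 2(0.87)/(1+0.87) ≃ 0.9305
SEM = 8.9000·√(1 − 0.9305) ≃ 2.3466
SE_diff = √2 · SEM ≃ 3.3186
Minimum reliable difference = 1.96 · SE_diff ≃ 1.96 · 3.3186 ≃ 6.5045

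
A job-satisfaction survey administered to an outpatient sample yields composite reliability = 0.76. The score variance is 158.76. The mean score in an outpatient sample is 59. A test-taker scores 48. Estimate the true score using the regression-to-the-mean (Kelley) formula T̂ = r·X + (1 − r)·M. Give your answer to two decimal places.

Estimated true score = 0.76000×48 + (1 − 0.76000)×59 ≈ 50.64000

50.64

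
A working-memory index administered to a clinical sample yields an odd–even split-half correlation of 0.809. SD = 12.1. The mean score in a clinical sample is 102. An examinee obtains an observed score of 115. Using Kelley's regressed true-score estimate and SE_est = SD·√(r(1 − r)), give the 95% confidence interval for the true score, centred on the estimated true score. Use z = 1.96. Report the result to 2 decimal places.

[106.34, 120.92]

Full-length reliability (Spearman-Brown) = 2(0.809)/(1+0.809) ≈ 0.8944
T̂ = 0.8944(115) + 0.1056(102) ≈ 113.6274
SE_est = SD * √(r(1 − r)) = 12.1000 * √0.0944 ≈ 12.1000 * 0.3073 ≈ 3.7184
95% CI: 113.6274 ± 7.2880 ≈ (106.3394, 120.9154)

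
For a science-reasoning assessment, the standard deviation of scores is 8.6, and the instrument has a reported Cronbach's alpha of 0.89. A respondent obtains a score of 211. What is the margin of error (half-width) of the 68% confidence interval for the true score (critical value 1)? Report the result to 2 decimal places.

2.85

SEM = 8.6000 × √(1 − 0.8900) = 8.6000 × √0.1100 ≈ 8.6000 × 0.3317 ≈ 2.8523
Margin = 1 × 2.8523 ≈ 2.8523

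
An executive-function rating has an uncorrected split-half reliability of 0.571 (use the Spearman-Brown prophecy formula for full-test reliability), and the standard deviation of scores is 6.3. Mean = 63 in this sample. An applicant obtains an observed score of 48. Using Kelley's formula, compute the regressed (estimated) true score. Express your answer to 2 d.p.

52.10

Spearman-Brown: r = 2(0.571) / (1 + 0.571) = 1.1420 / 1.5710 ≈ 0.7269
T̂ = r·X + (1 − r)·M = 0.7269·48 + 0.2731·63 ≈ 34.8924 + 17.2037 ≈ 52.0961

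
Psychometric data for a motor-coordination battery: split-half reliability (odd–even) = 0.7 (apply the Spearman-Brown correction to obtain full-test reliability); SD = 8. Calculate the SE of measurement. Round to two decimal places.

3.36

Spearman-Brown: r = 2(0.7) / (1 + 0.7) = 1.400 / 1.700 ≈ 0.824
SEM = 8.000 * √(1 − 0.824) = 8.000 * √0.176 ≈ 8.000 * 0.420 ≈ 3.361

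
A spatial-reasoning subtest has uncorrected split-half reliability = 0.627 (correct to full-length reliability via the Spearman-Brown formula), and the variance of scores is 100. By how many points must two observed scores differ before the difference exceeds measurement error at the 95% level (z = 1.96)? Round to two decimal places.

SD = √100 ≈ 10.000
Full-length reliability (Spearman-Brown) = 2(0.627)/(1+0.627) ≈ 0.771
SEM = 10.000 × √(1 − 0.771) = 10.000 × √0.229 ≈ 10.000 × 0.479 ≈ 4.788
SE_diff = SEM × √2 ≈ 4.788 × 1.414 ≈ 6.771
Smallest detectable difference = 1.96×6.771 ≈ 13.272

13.27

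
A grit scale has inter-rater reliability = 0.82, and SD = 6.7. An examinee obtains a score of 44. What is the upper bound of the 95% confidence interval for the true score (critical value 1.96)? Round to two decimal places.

49.57

SEM = 6.70000*√(1 − 0.82000) ≈ 2.84257
1.96 * SEM ≈ 5.57144
Upper limit = 44 + 5.57144 ≈ 49.57144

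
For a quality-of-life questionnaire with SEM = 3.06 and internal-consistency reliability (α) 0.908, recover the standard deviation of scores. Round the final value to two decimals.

σ = SEM·(1 − r)^(−1/2) ≈ 3.06*3.2969 ≈ 10.0885

10.09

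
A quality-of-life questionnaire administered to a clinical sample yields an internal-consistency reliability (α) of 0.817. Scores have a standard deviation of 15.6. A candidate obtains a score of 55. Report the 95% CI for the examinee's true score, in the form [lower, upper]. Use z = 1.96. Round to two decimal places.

SEM = 15.6000 × √(1 − 0.8170) = 15.6000 × √0.1830 ≈ 15.6000 × 0.4278 ≈ 6.6734
Margin = 1.96 × 6.6734 ≈ 13.0800
CI = 55 ± 13.0800 → [41.9200, 68.0800]

[41.92, 68.08]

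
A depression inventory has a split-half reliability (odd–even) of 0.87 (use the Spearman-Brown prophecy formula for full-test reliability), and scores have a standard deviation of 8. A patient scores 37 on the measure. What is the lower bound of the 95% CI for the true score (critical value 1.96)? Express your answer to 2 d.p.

32.87

Full-length reliability (Spearman-Brown) = 2(0.87)/(1+0.87) ≈ 0.9305
SEM = 8.0000 × √(1 − 0.9305) = 8.0000 × √0.0695 ≈ 8.0000 × 0.2637 ≈ 2.1093
Margin = 1.96 × 2.1093 ≈ 4.1343
Lower limit = 37 − 4.1343 ≈ 32.8657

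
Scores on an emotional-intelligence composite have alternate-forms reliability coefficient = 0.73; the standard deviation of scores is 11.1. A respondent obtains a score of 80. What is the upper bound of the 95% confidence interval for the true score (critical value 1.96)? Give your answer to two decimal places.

SEM = 11.1000 · √(1 − 0.7300) = 11.1000 · √0.2700 ≈ 11.1000 · 0.5196 ≈ 5.7677
Margin = 1.96 · 5.7677 ≈ 11.3047
Upper limit = 80 + 11.3047 ≈ 91.3047

91.30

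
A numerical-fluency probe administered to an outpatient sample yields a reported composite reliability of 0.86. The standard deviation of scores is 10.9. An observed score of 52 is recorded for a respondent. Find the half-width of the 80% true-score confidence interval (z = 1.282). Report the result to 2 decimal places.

5.23

SEM = 10.9000 × √(1 − 0.8600) = 10.9000 × √0.1400 ≈ 10.9000 × 0.3742 ≈ 4.0784
Half-width = 1.282×4.0784 ≈ 5.2285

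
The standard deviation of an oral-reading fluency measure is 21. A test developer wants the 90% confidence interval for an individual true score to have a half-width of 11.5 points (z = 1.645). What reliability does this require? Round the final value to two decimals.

0.89

Required SEM = 11.5 / 1.645 ≃ 6.991
Required reliability = 1 − (SEM/SD)² = 1 − 0.111 ≃ 0.889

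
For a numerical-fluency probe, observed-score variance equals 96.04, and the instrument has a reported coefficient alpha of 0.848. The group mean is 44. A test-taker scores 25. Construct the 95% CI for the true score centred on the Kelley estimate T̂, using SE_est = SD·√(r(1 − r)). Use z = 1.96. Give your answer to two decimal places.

[20.99, 34.78]

σ = 96.04^(1/2) = 9.800
T̂ = 0.848(25) + 0.152(44) ≈ 27.888
SE_est = 9.800·√[r(1 − r)] ≈ 3.518
CI = 27.888 ± 1.96 · 3.518 → [20.992, 34.784]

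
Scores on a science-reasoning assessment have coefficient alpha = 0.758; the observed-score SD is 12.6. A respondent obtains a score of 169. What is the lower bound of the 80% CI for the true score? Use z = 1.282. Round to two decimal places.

161.05

SEM = 12.600 × √(1 − 0.758) = 12.600 × √0.242 ≃ 12.600 × 0.492 ≃ 6.198
Half-width = 1.282×6.198 ≃ 7.946
Lower limit = 169 − 7.946 ≃ 161.054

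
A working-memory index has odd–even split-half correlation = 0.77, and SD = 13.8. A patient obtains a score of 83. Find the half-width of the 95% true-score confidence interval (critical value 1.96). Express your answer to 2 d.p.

Full-length reliability (Spearman-Brown) = 2(0.77)/(1+0.77) ≈ 0.8701
SEM = 13.8000·√(1 − 0.8701) ≈ 4.9746
Half-width = 1.96·4.9746 ≈ 9.7502

9.75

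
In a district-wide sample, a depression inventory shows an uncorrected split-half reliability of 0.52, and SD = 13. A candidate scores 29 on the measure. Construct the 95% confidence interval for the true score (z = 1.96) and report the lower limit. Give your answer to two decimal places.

Spearman-Brown: r = 2(0.52) / (1 + 0.52) = 1.0400 / 1.5200 ≈ 0.6842
SEM = 13.0000 * √(1 − 0.6842) = 13.0000 * √0.3158 ≈ 13.0000 * 0.5620 ≈ 7.3054
Margin = 1.96 * 7.3054 ≈ 14.3185
Lower bound: 29 − 14.3185 = 14.6815

14.68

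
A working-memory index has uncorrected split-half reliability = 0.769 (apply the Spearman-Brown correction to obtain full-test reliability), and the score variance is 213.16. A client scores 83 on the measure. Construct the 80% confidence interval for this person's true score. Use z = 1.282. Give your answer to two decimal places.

[76.24, 89.76]

SD = √213.16 = 14.6000
Full-length reliability (Spearman-Brown) = 2(0.769)/(1+0.769) ≈ 0.8694
SEM = 14.6000×√(1 − 0.8694) ≈ 5.2759
Half-width = 1.282×5.2759 ≈ 6.7637
80% CI: 83 ± 6.7637 = [76.2363, 89.7637]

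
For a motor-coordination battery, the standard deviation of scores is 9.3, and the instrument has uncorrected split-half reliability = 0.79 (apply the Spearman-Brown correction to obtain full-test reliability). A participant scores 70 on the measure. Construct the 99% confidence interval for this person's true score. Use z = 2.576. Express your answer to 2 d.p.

[61.79, 78.21]

Full-length reliability (Spearman-Brown) = 2(0.79)/(1+0.79) ≈ 0.8827
The standard error of measurement is 9.3000*√(1 − 0.8827) ≈ 9.3000*0.3425 ≈ 3.1854.
2.576 * SEM ≈ 8.2056
99% CI: 70 ± 8.2056 = [61.7944, 78.2056]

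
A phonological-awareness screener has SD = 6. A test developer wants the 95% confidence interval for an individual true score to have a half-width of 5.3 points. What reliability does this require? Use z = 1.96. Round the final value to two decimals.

0.80

SEM needed = half-width / z = 5.3/1.96 ≈ 2.704
r = 1 − (2.704/6)² ≈ 1 − 0.203 ≈ 0.797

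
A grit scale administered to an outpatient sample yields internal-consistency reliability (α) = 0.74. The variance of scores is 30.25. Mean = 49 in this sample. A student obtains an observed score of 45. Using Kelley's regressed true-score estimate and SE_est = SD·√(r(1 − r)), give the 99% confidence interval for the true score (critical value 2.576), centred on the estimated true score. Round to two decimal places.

[39.83, 52.25]

SD = √30.25 = 5.5000
Estimated true score = 0.7400×45 + (1 − 0.7400)×49 ≈ 46.0400
SE_est = SD × √(r(1 − r)) = 5.5000 × √0.1924 ≈ 5.5000 × 0.4386 ≈ 2.4125
99% CI: 46.0400 ± 6.2146 ≈ (39.8254, 52.2546)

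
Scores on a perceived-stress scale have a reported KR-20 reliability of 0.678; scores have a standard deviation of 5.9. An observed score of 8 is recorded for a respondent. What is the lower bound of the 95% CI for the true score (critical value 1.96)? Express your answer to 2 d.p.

SEM = 5.9000 × √(1 − 0.6780) = 5.9000 × √0.3220 ≈ 5.9000 × 0.5675 ≈ 3.3480
Margin = 1.96 × 3.3480 ≈ 6.5620
Lower bound: 8 − 6.5620 = 1.4380

1.44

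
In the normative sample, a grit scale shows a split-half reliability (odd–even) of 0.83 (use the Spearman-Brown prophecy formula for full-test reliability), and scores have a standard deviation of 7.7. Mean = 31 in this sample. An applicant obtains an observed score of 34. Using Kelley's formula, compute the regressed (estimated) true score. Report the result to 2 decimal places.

33.72

r_full = 2·0.83 / (1 + 0.83) ≈ 0.90710
T̂ = r·X + (1 − r)·M = 0.90710*34 + 0.09290*31 ≈ 30.84153 + 2.87978 ≈ 33.72131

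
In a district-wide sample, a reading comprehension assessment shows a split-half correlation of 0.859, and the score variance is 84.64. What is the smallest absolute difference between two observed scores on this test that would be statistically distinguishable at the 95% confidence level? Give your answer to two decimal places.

SD = √84.64 = 9.20000
Full-length reliability (Spearman-Brown) = 2(0.859)/(1+0.859) ≈ 0.92415
SEM = 9.20000 × √(1 − 0.92415) = 9.20000 × √0.07585 ≈ 9.20000 × 0.27540 ≈ 2.53371
SE_diff = SEM × √2 ≈ 2.53371 × 1.41421 ≈ 3.58321
Minimum reliable difference = 1.96 × SE_diff ≈ 1.96 × 3.58321 ≈ 7.02310

7.02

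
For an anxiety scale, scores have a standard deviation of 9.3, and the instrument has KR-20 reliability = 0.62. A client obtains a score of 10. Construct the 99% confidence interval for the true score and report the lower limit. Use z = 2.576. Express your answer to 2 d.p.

SEM = 9.30000×√(1 − 0.62000) ≈ 5.73291
Margin = 2.576 × 5.73291 ≈ 14.76796
Lower bound: 10 − 14.76796 = -4.76796

-4.77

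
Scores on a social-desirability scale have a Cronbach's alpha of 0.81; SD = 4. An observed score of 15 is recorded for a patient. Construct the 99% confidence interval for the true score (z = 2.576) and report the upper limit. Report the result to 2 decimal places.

SEM = 4.000·√(1 − 0.810) ≈ 1.744
Margin = 2.576 · 1.744 ≈ 4.491
Upper limit = 15 + 4.491 ≈ 19.491

19.49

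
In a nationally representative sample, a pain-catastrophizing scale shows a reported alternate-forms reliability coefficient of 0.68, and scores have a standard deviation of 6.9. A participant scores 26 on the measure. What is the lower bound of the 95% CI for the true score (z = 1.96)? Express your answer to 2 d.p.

SEM = 6.900 × √(1 − 0.680) = 6.900 × √0.320 ≈ 6.900 × 0.566 ≈ 3.903
Half-width = 1.96×3.903 ≈ 7.650
Lower limit = 26 − 7.650 ≈ 18.350

18.35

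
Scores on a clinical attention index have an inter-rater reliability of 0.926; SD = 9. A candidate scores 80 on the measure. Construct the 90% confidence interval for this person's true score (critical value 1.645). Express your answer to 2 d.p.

[75.97, 84.03]

SEM = 9.0000 × √(1 − 0.9260) = 9.0000 × √0.0740 ≈ 9.0000 × 0.2720 ≈ 2.4483
1.645 × SEM ≈ 4.0274
90% CI: 80 ± 4.0274 = [75.9726, 84.0274]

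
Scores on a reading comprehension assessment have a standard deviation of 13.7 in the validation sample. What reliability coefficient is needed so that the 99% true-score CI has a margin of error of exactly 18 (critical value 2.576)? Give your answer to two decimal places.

Required SEM = 18 / 2.576 ≈ 6.9876
Required reliability = 1 − (SEM/SD)² = 1 − 0.2601 ≈ 0.7399

0.74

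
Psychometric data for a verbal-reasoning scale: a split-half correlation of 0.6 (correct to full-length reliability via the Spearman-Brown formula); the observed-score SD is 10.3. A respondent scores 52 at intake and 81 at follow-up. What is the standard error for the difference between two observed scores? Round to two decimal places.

7.28

Spearman-Brown: r = 2(0.6) / (1 + 0.6) = 1.200 / 1.600 ≈ 0.750
SEM = 10.300·√(1 − 0.750) ≈ 5.150
SE_diff = SEM · √2 ≈ 5.150 · 1.414 ≈ 7.283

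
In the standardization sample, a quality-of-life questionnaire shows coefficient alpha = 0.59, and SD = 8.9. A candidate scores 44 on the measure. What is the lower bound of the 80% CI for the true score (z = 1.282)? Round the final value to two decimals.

36.69

SEM = 8.9000*√(1 − 0.5900) ≈ 5.6988
1.282 * SEM ≈ 7.3058
Lower bound: 44 − 7.3058 = 36.6942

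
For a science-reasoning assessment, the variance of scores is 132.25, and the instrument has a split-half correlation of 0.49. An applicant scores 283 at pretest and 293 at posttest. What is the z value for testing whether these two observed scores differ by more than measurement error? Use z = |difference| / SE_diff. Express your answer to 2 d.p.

SD = √132.25 ≈ 11.500
r_full = 2·0.49 / (1 + 0.49) ≈ 0.658
SEM = 11.500 * √(1 − 0.658) = 11.500 * √0.342 ≈ 11.500 * 0.585 ≈ 6.728
SE_diff = SEM * √2 ≈ 6.728 * 1.414 ≈ 9.515
z = |283 − 293| / 9.515 = 10 / 9.515 ≈ 1.051

1.05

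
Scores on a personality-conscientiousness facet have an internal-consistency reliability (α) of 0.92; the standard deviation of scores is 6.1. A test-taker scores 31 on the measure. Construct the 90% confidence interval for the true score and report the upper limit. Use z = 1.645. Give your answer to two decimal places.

33.84

The standard error of measurement is 6.1000×√(1 − 0.9200) ≈ 6.1000×0.2828 ≈ 1.7253.
1.645 × SEM ≈ 2.8382
Upper bound: 31 + 2.8382 = 33.8382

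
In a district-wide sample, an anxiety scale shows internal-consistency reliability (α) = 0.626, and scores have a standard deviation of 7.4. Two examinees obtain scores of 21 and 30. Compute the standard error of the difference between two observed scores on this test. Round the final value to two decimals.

SEM = 7.40000×√(1 − 0.62600) ≈ 4.52551
SE_diff = √2 × SEM ≈ 6.40004

6.40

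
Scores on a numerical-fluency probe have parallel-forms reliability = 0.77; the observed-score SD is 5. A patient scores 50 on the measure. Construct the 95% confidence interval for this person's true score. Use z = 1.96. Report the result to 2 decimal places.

[45.30, 54.70]

SEM = 5.0000 × √(1 − 0.7700) = 5.0000 × √0.2300 ≈ 5.0000 × 0.4796 ≈ 2.3979
1.96 × SEM ≈ 4.6999
Interval: (45.3001, 54.6999)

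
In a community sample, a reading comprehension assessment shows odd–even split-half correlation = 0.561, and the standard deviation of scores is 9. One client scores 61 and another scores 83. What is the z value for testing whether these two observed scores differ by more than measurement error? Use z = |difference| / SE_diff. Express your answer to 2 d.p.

r_full = 2·0.561 / (1 + 0.561) ≃ 0.71877
The standard error of measurement is 9.00000*√(1 − 0.71877) ≃ 9.00000*0.53031 ≃ 4.77280.
SE_diff = SEM * √2 ≃ 4.77280 * 1.41421 ≃ 6.74976
z = |61 − 83| / 6.74976 = 22 / 6.74976 ≃ 3.25938

3.26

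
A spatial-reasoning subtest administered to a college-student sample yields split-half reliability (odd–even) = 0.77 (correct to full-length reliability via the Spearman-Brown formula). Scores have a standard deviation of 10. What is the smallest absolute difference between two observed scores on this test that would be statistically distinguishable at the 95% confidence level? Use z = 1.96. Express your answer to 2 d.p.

9.99

r_full = 2·0.77 / (1 + 0.77) ≃ 0.87006
SEM = 10.00000*√(1 − 0.87006) ≃ 3.60477
SE_diff = √2 * SEM ≃ 5.09791
Minimum reliable difference = 1.96 * SE_diff ≃ 1.96 * 5.09791 ≃ 9.99191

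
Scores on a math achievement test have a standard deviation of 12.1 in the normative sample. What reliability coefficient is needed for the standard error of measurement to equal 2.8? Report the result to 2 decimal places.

Required reliability = 1 − (SEM/SD)² = 1 − 0.054 ≈ 0.946

0.95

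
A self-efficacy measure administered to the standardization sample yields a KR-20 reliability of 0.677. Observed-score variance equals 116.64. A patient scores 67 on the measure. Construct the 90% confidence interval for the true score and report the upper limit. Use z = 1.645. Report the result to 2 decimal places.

SD = √116.64 = 10.8000
SEM = 10.8000 × √(1 − 0.6770) = 10.8000 × √0.3230 ≈ 10.8000 × 0.5683 ≈ 6.1380
1.645 × SEM ≈ 10.0970
Upper bound: 67 + 10.0970 = 77.0970

77.10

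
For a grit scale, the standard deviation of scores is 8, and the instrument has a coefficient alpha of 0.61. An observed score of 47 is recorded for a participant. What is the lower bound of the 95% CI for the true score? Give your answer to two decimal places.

SEM = 8.000 × √(1 − 0.610) = 8.000 × √0.390 ≈ 8.000 × 0.624 ≈ 4.996
Margin = 1.96 × 4.996 ≈ 9.792
Lower bound: 47 − 9.792 = 37.208

37.21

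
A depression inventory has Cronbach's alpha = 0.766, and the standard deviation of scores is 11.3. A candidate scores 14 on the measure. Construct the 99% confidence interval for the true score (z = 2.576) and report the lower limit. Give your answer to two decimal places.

-0.08

SEM = 11.300 * √(1 − 0.766) = 11.300 * √0.234 ≈ 11.300 * 0.484 ≈ 5.466
Half-width = 2.576*5.466 ≈ 14.081
Lower bound: 14 − 14.081 = -0.081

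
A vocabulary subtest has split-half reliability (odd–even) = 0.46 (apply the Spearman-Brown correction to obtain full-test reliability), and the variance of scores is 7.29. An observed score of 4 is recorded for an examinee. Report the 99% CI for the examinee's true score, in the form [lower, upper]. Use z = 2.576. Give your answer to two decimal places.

[-0.23, 8.23]

SD = √7.29 = 2.7000
r_full = 2·0.46 / (1 + 0.46) ≈ 0.6301
SEM = 2.7000 × √(1 − 0.6301) = 2.7000 × √0.3699 ≈ 2.7000 × 0.6082 ≈ 1.6420
Margin = 2.576 × 1.6420 ≈ 4.2299
Interval: (-0.2299, 8.2299)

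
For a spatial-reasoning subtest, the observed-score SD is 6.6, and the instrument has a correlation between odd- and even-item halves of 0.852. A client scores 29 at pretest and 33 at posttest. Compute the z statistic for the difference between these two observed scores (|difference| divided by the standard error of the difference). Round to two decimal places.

1.52

Spearman-Brown: r = 2(0.852) / (1 + 0.852) = 1.70400 / 1.85200 ≈ 0.92009
SEM = 6.60000 * √(1 − 0.92009) = 6.60000 * √0.07991 ≈ 6.60000 * 0.28269 ≈ 1.86575
SE_diff = √2 * SEM ≈ 2.63857
z = |29 − 33| / 2.63857 = 4 / 2.63857 ≈ 1.51597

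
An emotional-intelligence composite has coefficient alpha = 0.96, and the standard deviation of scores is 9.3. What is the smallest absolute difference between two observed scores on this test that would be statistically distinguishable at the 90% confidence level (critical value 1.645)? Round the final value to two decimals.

SEM = 9.30000·√(1 − 0.96000) ≃ 1.86000
SE_diff = SEM · √2 ≃ 1.86000 · 1.41421 ≃ 2.63044
Minimum reliable difference = 1.645 · SE_diff ≃ 1.645 · 2.63044 ≃ 4.32707

4.33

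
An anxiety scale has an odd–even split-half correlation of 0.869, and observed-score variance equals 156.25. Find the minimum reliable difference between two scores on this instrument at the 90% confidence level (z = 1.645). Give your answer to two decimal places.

SD = √156.25 ≈ 12.5000
r_full = 2·0.869 / (1 + 0.869) ≈ 0.9299
SEM = 12.5000·√(1 − 0.9299) ≈ 3.3093
SE_diff = √2 · SEM ≈ 4.6801
Minimum reliable difference = 1.645 · SE_diff ≈ 1.645 · 4.6801 ≈ 7.6988

7.70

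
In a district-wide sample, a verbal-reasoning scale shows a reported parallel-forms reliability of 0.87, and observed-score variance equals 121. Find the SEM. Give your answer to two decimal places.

σ = 121^(1/2) = 11.000
SEM = 11.000×√(1 − 0.870) ≃ 3.966

3.97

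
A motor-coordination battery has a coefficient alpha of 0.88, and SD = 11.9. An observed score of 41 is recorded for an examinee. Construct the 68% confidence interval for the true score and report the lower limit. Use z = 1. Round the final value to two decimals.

36.88

SEM = 11.9000 × √(1 − 0.8800) = 11.9000 × √0.1200 ≃ 11.9000 × 0.3464 ≃ 4.1223
Half-width = 1×4.1223 ≃ 4.1223
Lower limit = 41 − 4.1223 ≃ 36.8777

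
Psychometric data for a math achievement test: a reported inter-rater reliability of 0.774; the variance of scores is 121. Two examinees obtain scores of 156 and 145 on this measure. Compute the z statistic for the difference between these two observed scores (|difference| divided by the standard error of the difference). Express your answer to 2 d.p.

1.49

SD = √121 ≈ 11.00000
SEM = 11.00000×√(1 − 0.77400) ≈ 5.22934
Standard error of the difference = 5.22934·√2 ≈ 7.39540
z = 11 / 7.39540 ≈ 1.48741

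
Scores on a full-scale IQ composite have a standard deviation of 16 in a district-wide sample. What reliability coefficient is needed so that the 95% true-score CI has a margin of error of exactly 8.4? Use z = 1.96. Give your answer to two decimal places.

Required SEM = 8.4 / 1.96 ≃ 4.2857
Required reliability = 1 − (SEM/SD)² = 1 − 0.0717 ≃ 0.9283

0.93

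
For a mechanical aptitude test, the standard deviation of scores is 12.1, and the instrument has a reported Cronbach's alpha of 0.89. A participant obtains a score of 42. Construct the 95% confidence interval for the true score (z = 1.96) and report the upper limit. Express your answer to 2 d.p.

49.87

SEM = 12.10000*√(1 − 0.89000) ≈ 4.01312
Margin = 1.96 * 4.01312 ≈ 7.86571
Upper limit = 42 + 7.86571 ≈ 49.86571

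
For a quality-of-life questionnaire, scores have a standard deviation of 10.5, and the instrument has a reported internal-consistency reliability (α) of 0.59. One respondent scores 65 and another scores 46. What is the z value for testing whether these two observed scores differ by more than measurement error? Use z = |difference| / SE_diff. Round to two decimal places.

2.00

SEM = 10.50000*√(1 − 0.59000) ≃ 6.72328
Standard error of the difference = 6.72328·√2 ≃ 9.50815
z = 19 / 9.50815 ≃ 1.99828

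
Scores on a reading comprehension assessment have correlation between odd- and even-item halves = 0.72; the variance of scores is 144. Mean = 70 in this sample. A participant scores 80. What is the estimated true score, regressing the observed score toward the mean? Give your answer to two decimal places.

78.37

Spearman-Brown: r = 2(0.72) / (1 + 0.72) = 1.440 / 1.720 ≈ 0.837
T̂ = 0.837(80) + 0.163(70) ≈ 78.372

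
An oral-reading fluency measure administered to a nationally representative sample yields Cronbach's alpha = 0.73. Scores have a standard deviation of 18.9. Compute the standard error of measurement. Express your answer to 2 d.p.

SEM = 18.90000 * √(1 − 0.73000) = 18.90000 * √0.27000 ≈ 18.90000 * 0.51962 ≈ 9.82073

9.82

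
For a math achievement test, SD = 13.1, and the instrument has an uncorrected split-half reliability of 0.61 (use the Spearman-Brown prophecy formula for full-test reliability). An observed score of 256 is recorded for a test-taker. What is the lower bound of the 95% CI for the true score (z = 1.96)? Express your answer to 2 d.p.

243.36

r_full = 2·0.61 / (1 + 0.61) ≈ 0.758
SEM = 13.100 × √(1 − 0.758) = 13.100 × √0.242 ≈ 13.100 × 0.492 ≈ 6.447
Margin = 1.96 × 6.447 ≈ 12.637
Lower bound: 256 − 12.637 = 243.363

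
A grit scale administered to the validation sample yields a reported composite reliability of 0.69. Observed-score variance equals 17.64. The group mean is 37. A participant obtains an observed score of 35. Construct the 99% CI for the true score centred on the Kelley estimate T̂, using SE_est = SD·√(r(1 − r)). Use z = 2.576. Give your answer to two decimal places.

[30.62, 40.62]

SD = √17.64 ≈ 4.2000
T̂ = 0.6900(35) + 0.3100(37) ≈ 35.6200
SE_est = SD · √(r(1 − r)) = 4.2000 · √0.2139 ≈ 4.2000 · 0.4625 ≈ 1.9425
99% CI: 35.6200 ± 5.0038 ≈ (30.6162, 40.6238)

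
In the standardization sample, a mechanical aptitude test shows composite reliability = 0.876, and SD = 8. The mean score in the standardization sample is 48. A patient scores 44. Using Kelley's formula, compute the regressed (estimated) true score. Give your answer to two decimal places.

Estimated true score = 0.8760×44 + (1 − 0.8760)×48 ≈ 44.4960

44.50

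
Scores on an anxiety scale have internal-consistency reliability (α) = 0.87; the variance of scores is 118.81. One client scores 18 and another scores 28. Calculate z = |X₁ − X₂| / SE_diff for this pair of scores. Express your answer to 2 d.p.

1.80

σ = 118.81^(1/2) = 10.90000
SEM = 10.90000*√(1 − 0.87000) ≈ 3.93005
SE_diff = SEM * √2 ≈ 3.93005 * 1.41421 ≈ 5.55793
z = |18 − 28| / 5.55793 = 10 / 5.55793 ≈ 1.79923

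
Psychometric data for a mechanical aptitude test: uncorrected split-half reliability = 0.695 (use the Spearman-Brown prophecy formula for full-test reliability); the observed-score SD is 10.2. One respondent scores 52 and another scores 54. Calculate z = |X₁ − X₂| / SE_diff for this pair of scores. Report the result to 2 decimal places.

r_full = 2·0.695 / (1 + 0.695) ≈ 0.8201
The standard error of measurement is 10.2000·√(1 − 0.8201) ≈ 10.2000·0.4242 ≈ 4.3268.
SE_diff = SEM · √2 ≈ 4.3268 · 1.4142 ≈ 6.1190
z = 2 / 6.1190 ≈ 0.3269

0.33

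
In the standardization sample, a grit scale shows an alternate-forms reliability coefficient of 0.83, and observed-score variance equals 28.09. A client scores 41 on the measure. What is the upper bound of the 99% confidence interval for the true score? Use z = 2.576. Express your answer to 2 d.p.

46.63

σ = 28.09^(1/2) = 5.300
SEM = 5.300*√(1 − 0.830) ≈ 2.185
Margin = 2.576 * 2.185 ≈ 5.629
Upper bound: 41 + 5.629 = 46.629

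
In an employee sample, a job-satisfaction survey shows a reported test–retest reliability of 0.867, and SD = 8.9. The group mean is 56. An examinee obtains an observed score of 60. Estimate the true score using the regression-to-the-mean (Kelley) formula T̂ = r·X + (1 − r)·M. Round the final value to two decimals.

T̂ = r·X + (1 − r)·M = 0.86700·60 + 0.13300·56 = 52.02000 + 7.44800 ≈ 59.46800

59.47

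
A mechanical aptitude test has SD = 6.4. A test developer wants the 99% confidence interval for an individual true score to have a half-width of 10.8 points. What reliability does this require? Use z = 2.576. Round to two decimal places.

SEM needed = half-width / z = 10.8/2.576 ≃ 4.1925
r = 1 − (SEM / SD)² = 1 − (4.1925 / 6.4)² ≃ 1 − 0.4291 ≃ 0.5709

0.57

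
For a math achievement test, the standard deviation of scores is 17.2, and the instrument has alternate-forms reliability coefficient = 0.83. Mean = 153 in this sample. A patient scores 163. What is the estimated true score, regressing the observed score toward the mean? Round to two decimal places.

T̂ = 0.830(163) + 0.170(153) ≈ 161.300

161.30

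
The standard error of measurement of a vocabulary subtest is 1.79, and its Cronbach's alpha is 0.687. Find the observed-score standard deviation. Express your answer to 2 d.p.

3.20

SD = 1.79 / √(1 − 0.687) ≃ 3.1995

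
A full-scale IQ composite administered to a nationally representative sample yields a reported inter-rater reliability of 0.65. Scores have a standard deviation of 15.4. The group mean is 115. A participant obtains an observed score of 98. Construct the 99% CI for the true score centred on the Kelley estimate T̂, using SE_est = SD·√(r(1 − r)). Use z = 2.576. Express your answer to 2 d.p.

T̂ = 0.6500(98) + 0.3500(115) ≈ 103.9500
SE_est = SD × √(r(1 − r)) = 15.4000 × √0.2275 ≈ 15.4000 × 0.4770 ≈ 7.3453
99% CI: 103.9500 ± 18.9216 ≈ (85.0284, 122.8716)

[85.03, 122.87]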